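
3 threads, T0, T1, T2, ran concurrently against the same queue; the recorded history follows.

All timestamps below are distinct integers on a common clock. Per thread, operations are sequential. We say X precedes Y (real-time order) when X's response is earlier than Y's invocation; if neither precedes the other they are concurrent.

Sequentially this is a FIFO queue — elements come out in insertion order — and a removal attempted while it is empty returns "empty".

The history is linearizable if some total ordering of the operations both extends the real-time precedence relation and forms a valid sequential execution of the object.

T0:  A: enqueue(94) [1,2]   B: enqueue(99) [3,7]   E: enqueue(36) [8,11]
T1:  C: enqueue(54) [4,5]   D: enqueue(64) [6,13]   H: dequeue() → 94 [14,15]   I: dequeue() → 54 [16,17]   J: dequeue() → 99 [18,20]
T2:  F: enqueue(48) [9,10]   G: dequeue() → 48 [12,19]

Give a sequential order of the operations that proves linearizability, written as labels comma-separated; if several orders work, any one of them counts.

after step 1 (A enqueue(94)): queue <94>
after step 2 (C enqueue(54)): queue <94,54>
after step 3 (B enqueue(99)): queue <94,54,99>
after step 4 (F enqueue(48)): queue <94,54,99,48>
after step 5 (D enqueue(64)): queue <94,54,99,48,64>
after step 6 (E enqueue(36)): queue <94,54,99,48,64,36>
after step 7 (H dequeue() → 94): queue <54,99,48,64,36>
after step 8 (I dequeue() → 54): queue <99,48,64,36>
after step 9 (J dequeue() → 99): queue <48,64,36>
after step 10 (G dequeue() → 48): queue <64,36>

A, C, B, F, D, E, H, I, J, G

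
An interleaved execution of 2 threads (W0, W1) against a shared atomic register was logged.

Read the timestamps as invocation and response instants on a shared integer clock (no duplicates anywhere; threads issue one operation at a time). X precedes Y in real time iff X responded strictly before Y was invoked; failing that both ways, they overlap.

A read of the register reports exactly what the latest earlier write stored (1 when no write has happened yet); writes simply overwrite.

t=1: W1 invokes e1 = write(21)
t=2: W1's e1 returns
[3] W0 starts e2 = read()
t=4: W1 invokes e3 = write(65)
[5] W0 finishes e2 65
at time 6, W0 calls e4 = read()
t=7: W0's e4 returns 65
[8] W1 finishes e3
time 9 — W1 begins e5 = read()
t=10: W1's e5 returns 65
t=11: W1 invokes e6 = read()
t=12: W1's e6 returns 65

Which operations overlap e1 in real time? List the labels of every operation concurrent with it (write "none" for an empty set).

e1 spans [1,2]: anything still running between times 1 and 2 counts as concurrent
e2 [3,5]: after
e3 [4,8]: after
e4 [6,7]: after
e5 [9,10]: after
e6 [11,12]: after

none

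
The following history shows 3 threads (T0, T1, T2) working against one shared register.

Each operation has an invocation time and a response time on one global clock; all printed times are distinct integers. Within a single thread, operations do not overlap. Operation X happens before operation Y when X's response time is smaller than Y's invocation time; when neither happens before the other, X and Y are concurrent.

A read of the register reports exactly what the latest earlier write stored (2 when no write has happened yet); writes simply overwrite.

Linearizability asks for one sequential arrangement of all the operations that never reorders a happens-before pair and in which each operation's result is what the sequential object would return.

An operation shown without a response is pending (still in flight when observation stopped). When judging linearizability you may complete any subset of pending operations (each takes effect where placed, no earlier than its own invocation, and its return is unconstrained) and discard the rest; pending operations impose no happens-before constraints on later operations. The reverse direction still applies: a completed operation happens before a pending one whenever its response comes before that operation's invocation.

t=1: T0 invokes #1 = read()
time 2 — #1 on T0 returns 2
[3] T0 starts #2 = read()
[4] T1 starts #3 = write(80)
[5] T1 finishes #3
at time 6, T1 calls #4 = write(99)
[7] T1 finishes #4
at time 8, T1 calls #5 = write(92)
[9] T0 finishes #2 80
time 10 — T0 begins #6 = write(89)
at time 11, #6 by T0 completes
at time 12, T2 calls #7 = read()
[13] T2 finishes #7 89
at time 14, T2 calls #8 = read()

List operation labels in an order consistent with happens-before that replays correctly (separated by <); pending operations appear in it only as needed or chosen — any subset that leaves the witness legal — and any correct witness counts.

#1 < #3 < #2 < #4 < #5 < #6 < #7

after step 1 (#1 read() → 2): value 2
after step 2 (#3 write(80)): value 80
after step 3 (#2 read() → 80): value 80
after step 4 (#4 write(99)): value 99
after step 5 (#5 write(92) (pending, included)): value 92
after step 6 (#6 write(89)): value 89
after step 7 (#7 read() → 89): value 89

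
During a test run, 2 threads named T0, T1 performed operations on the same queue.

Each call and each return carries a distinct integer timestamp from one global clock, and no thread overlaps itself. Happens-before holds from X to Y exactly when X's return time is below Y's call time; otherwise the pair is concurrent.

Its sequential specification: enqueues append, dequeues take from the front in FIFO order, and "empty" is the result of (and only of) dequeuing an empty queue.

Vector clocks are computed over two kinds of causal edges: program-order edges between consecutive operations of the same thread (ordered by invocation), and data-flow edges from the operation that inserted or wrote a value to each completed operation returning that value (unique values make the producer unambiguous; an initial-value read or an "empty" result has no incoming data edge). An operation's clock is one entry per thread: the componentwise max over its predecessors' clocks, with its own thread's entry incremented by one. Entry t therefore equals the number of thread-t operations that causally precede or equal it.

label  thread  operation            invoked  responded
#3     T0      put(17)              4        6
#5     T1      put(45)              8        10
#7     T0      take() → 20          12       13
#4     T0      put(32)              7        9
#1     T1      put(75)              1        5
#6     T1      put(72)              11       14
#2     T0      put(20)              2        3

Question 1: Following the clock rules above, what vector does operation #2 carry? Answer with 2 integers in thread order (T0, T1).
no predecessors for #1 (invoked 1): T1 increments from zero → (0, 1)
no predecessors for #2 (invoked 2): T0 increments from zero → (1, 0)
VC(#5, invoked at 8): max of VC(#1)=(0, 1), then +1 on thread T1 → (0, 2)
VC(#3, invoked at 4): max of VC(#2)=(1, 0), then +1 on thread T0 → (2, 0)
VC(#6, invoked at 11): max of VC(#5)=(0, 2), then +1 on thread T1 → (0, 3)
VC(#4, invoked at 7): max of VC(#3)=(2, 0), then +1 on thread T0 → (3, 0)
VC(#7, invoked at 12): max of VC(#2)=(1, 0), VC(#4)=(3, 0), then +1 on thread T0 → (4, 0)
target: VC(#2) = (1, 0)

(1, 0)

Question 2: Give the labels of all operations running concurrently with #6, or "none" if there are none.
concurrent with #6 ([11,14]): every op whose interval crosses 11..14
#1 [1,5]: before
#2 [2,3]: before
#3 [4,6]: before
#4 [7,9]: before
#5 [8,10]: before
#7 [12,13]: concurrent

#7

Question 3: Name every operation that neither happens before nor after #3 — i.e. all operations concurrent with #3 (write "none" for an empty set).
overlap test against #3 [4,6]: concurrent iff the interval meets 4..6
#1 [1,5]: concurrent
#2 [2,3]: before
#4 [7,9]: after
#5 [8,10]: after
#6 [11,14]: after
#7 [12,13]: after

#1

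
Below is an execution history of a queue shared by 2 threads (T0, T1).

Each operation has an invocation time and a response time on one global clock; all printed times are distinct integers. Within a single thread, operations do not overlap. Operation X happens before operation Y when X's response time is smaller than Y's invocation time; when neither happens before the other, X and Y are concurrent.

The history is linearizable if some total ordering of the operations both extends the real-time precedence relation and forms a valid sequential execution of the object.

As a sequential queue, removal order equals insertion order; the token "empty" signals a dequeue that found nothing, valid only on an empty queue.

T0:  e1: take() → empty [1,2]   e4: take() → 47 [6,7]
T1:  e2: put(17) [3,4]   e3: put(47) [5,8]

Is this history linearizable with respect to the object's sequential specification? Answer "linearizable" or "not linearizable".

prefix check: 1..6 passes, 1..7 fails once e4's time-7 response joins
the completed operations (3 total) allow one real-time order; the queue replay rejects it
no escape via the 1 pending operation (e3): every completion choice fails
for example e1, e2, e4 (pending dropped) fails at step 3: e4 take() → 47 is not legal there

not linearizable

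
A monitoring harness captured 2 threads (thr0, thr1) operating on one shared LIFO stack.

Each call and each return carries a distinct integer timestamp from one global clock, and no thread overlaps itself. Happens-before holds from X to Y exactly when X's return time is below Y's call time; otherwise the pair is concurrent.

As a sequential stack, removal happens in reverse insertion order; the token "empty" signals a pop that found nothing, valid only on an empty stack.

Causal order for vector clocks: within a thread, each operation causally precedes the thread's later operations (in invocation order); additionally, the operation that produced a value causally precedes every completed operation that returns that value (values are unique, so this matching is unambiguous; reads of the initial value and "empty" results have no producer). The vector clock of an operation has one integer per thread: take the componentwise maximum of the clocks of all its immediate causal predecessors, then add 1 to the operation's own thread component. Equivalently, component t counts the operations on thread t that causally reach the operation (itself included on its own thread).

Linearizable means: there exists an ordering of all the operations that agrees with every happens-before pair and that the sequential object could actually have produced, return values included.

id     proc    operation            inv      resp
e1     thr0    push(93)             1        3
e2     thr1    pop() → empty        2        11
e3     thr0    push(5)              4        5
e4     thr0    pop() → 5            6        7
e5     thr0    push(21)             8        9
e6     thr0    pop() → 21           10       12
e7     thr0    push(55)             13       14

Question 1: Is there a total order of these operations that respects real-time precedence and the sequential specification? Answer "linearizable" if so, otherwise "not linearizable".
one valid linearization: e2, e1, e3, e4, e5, e6, e7
step 1: e2 pop() → empty — stack <>
step 2: e1 push(93) — stack <93>
step 3: e3 push(5) — stack <93,5>
step 4: e4 pop() → 5 — stack <93>
step 5: e5 push(21) — stack <93,21>
step 6: e6 pop() → 21 — stack <93>
step 7: e7 push(55) — stack <93,55>

linearizable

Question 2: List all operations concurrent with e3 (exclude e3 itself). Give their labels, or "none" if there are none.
e3 spans [4,5]; an op avoiding the whole window 4..5 is ordered, any other is concurrent
e1 [1,3]: before
e2 [2,11]: concurrent
e4 [6,7]: after
e5 [8,9]: after
e6 [10,12]: after
e7 [13,14]: after

e2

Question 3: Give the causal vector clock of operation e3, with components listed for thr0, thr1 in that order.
VC(e2, invoked at 2): no causal predecessors; +1 on thr1 → (0, 1)
VC(e1, invoked at 1): no causal predecessors; +1 on thr0 → (1, 0)
merge at e3 (invoked 4): VC(e1)=(1, 0), own-thread bump on thr0 → (2, 0)
merge at e4 (invoked 6): VC(e3)=(2, 0), own-thread bump on thr0 → (3, 0)
merge at e5 (invoked 8): VC(e4)=(3, 0), own-thread bump on thr0 → (4, 0)
merge at e6 (invoked 10): VC(e5)=(4, 0), own-thread bump on thr0 → (5, 0)
merge at e7 (invoked 13): VC(e6)=(5, 0), own-thread bump on thr0 → (6, 0)
target: VC(e3) = (2, 0)

(2, 0)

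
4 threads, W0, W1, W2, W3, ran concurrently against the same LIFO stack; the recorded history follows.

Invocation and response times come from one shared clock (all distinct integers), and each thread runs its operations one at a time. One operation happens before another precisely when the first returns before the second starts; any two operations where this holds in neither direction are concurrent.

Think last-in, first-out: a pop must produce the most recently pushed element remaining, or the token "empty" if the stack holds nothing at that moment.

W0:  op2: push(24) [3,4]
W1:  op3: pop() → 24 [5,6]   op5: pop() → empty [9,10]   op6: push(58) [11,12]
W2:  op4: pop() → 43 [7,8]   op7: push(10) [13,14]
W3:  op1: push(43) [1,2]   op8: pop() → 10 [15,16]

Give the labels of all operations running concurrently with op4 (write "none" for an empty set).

overlap test against op4 [7,8]: concurrent iff the interval meets 7..8
op1 [1,2]: before
op2 [3,4]: before
op3 [5,6]: before
op5 [9,10]: after
op6 [11,12]: after
op7 [13,14]: after
op8 [15,16]: after

none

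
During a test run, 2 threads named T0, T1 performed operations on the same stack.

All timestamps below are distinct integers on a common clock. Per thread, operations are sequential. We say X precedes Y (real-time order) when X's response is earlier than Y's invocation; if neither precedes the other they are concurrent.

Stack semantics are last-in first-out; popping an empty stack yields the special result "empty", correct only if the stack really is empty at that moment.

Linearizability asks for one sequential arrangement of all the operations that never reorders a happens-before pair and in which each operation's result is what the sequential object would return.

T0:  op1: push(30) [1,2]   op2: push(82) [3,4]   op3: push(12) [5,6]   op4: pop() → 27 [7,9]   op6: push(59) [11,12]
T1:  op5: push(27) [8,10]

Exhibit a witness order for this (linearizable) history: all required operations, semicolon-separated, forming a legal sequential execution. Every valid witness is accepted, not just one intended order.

1. op1 push(30), leaving stack <30>
2. op2 push(82), leaving stack <30,82>
3. op3 push(12), leaving stack <30,82,12>
4. op5 push(27), leaving stack <30,82,12,27>
5. op4 pop() → 27, leaving stack <30,82,12>
6. op6 push(59), leaving stack <30,82,12,59>

op1; op2; op3; op5; op4; op6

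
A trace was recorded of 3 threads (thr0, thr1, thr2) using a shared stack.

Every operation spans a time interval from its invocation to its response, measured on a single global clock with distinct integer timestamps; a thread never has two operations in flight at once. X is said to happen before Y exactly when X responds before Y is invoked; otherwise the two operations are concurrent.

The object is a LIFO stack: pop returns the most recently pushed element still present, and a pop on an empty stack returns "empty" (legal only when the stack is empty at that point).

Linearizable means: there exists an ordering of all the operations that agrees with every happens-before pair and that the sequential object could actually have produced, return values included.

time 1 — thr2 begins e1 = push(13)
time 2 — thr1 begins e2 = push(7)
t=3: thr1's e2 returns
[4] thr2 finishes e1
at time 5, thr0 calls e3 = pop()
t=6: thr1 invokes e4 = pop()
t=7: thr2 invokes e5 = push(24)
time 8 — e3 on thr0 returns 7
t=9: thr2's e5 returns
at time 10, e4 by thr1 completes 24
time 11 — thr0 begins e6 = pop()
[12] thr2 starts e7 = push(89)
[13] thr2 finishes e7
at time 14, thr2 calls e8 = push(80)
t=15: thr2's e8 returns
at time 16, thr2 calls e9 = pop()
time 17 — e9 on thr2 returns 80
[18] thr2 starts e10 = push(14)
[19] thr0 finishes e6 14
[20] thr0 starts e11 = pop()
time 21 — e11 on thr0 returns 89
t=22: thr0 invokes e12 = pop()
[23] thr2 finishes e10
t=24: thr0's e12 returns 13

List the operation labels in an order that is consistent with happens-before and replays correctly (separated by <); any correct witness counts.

1. e1 push(13), leaving stack <13>
2. e2 push(7), leaving stack <13,7>
3. e3 pop() → 7, leaving stack <13>
4. e5 push(24), leaving stack <13,24>
5. e4 pop() → 24, leaving stack <13>
6. e7 push(89), leaving stack <13,89>
7. e8 push(80), leaving stack <13,89,80>
8. e9 pop() → 80, leaving stack <13,89>
9. e10 push(14), leaving stack <13,89,14>
10. e6 pop() → 14, leaving stack <13,89>
11. e11 pop() → 89, leaving stack <13>
12. e12 pop() → 13, leaving stack <>

e1 < e2 < e3 < e5 < e4 < e7 < e8 < e9 < e10 < e6 < e11 < e12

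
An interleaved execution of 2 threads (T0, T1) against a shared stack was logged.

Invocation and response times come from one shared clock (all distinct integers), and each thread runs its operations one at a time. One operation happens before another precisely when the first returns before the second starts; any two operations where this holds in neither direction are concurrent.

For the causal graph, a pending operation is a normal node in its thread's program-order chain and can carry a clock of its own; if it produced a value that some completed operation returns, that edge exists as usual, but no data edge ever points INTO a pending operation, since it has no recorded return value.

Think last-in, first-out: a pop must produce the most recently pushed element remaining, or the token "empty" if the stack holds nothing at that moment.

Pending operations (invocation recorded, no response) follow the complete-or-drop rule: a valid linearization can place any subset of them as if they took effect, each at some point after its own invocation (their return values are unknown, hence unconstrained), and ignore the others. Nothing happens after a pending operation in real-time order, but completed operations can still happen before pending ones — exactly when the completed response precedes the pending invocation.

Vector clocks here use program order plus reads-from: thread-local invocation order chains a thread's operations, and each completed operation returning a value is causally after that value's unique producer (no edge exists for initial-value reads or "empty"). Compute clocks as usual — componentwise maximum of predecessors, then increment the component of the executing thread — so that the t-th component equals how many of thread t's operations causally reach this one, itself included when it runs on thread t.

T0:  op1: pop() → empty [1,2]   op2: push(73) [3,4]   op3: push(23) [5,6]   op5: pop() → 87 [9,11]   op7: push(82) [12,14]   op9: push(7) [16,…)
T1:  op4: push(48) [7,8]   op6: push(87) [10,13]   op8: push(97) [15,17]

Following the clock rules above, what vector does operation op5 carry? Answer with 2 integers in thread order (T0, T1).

invoked at 7, op4 has no predecessors; its own T1 bump gives (0, 1)
invoked at 1, op1 has no predecessors; its own T0 bump gives (1, 0)
merge at op6 (invoked 10): VC(op4)=(0, 1), own-thread bump on T1 → (0, 2)
merge at op2 (invoked 3): VC(op1)=(1, 0), own-thread bump on T0 → (2, 0)
merge at op8 (invoked 15): VC(op6)=(0, 2), own-thread bump on T1 → (0, 3)
merge at op3 (invoked 5): VC(op2)=(2, 0), own-thread bump on T0 → (3, 0)
merge at op5 (invoked 9): VC(op3)=(3, 0), VC(op6)=(0, 2), own-thread bump on T0 → (4, 2)
merge at op7 (invoked 12): VC(op5)=(4, 2), own-thread bump on T0 → (5, 2)
merge at op9 (invoked 16): VC(op7)=(5, 2), own-thread bump on T0 → (6, 2)
target: VC(op5) = (4, 2)

(4, 2)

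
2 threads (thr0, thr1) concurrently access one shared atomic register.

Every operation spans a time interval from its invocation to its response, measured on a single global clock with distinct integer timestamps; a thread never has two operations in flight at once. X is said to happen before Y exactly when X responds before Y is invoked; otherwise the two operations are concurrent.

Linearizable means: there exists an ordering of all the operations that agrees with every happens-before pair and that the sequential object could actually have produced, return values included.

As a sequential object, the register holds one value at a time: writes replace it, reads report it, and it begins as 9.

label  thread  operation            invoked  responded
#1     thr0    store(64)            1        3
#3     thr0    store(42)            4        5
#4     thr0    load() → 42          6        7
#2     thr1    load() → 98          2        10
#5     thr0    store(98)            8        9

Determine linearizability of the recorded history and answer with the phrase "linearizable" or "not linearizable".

a witness: #1, #3, #4, #5, #2
step 1: #1 store(64) — value 64
step 2: #3 store(42) — value 42
step 3: #4 load() → 42 — value 42
step 4: #5 store(98) — value 98
step 5: #2 load() → 98 — value 98

linearizable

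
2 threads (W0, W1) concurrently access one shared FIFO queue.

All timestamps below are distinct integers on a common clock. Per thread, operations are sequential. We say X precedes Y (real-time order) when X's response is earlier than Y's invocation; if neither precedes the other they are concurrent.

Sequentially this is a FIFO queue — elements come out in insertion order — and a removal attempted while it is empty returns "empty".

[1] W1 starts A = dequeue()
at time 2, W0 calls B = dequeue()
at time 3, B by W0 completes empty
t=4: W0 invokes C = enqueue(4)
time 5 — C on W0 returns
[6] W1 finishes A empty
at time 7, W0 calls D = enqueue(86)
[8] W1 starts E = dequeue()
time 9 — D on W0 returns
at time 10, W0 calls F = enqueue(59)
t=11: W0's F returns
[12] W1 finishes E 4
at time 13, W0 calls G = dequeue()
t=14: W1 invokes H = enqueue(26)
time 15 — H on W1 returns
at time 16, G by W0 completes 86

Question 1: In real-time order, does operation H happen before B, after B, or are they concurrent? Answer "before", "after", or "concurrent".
Answer: after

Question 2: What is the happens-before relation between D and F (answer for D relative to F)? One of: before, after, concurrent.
Answer: before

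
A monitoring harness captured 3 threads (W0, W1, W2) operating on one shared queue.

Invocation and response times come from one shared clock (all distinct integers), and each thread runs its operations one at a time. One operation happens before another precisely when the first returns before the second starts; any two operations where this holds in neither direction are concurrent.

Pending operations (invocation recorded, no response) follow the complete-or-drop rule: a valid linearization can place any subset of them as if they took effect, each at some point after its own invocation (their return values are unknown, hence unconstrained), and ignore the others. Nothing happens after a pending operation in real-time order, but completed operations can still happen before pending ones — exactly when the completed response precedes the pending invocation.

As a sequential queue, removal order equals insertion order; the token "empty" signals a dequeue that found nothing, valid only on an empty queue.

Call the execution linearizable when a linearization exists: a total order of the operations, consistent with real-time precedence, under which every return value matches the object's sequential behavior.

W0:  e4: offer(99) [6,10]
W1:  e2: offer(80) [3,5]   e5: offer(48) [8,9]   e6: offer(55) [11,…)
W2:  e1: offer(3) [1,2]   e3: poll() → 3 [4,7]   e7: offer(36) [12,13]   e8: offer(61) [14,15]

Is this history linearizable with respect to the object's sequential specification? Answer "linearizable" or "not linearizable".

a witness: e1, e2, e3, e4, e5, e6, e7, e8
step 1: e1 offer(3) — queue <3>
step 2: e2 offer(80) — queue <3,80>
step 3: e3 poll() → 3 — queue <80>
step 4: e4 offer(99) — queue <80,99>
step 5: e5 offer(48) — queue <80,99,48>
step 6: e6 offer(55) (pending, included) — queue <80,99,48,55>
step 7: e7 offer(36) — queue <80,99,48,55,36>
step 8: e8 offer(61) — queue <80,99,48,55,36,61>

linearizable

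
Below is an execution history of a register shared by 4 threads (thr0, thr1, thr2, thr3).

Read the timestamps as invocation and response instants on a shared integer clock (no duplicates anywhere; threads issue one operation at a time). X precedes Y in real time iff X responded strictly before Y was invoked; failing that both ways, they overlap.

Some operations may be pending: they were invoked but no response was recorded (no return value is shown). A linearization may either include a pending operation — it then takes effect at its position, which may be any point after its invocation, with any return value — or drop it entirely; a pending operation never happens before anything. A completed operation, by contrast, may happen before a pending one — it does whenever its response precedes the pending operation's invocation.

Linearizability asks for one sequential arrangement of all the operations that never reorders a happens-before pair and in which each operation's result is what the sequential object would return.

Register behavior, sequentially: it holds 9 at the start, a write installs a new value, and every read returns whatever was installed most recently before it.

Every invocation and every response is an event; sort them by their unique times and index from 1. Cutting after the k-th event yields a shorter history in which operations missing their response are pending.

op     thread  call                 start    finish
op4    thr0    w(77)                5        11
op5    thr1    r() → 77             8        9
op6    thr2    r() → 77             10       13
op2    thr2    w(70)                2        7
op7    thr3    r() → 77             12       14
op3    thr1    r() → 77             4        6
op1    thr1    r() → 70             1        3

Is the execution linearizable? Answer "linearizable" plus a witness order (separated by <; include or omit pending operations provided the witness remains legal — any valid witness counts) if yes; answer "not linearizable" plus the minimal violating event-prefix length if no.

linearizable — witness: op2 < op1 < op4 < op3 < op5 < op6 < op7

step 1: op2 w(70) — value 70
step 2: op1 r() → 70 — value 70
step 3: op4 w(77) — value 77
step 4: op3 r() → 77 — value 77
step 5: op5 r() → 77 — value 77
step 6: op6 r() → 77 — value 77
step 7: op7 r() → 77 — value 77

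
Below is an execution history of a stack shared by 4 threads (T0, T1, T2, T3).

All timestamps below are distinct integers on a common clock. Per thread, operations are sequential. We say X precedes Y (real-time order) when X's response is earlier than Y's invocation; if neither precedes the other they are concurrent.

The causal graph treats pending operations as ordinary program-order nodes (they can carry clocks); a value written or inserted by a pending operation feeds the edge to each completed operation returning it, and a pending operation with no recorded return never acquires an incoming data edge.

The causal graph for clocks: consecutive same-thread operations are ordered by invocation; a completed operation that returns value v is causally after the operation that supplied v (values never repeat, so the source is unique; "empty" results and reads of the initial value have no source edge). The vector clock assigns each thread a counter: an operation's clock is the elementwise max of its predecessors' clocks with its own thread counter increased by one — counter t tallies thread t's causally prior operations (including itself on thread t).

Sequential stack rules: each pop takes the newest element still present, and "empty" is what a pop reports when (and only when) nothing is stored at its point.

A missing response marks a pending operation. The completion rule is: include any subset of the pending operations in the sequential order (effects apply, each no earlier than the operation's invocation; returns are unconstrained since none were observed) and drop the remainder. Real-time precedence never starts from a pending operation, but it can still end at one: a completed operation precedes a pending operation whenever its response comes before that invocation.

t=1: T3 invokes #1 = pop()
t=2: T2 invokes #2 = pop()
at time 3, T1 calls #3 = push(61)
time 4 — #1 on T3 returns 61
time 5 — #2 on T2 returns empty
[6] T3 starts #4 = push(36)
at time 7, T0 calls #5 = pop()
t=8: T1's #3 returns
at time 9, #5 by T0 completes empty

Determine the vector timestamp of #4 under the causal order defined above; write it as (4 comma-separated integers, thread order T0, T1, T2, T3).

root op #2, invoked 2: fresh clock plus T2's own tick → (0, 0, 1, 0)
root op #3, invoked 3: fresh clock plus T1's own tick → (0, 1, 0, 0)
root op #5, invoked 7: fresh clock plus T0's own tick → (1, 0, 0, 0)
merge at #1 (invoked 1): VC(#3)=(0, 1, 0, 0), own-thread bump on T3 → (0, 1, 0, 1)
merge at #4 (invoked 6): VC(#1)=(0, 1, 0, 1), own-thread bump on T3 → (0, 1, 0, 2)
target: VC(#4) = (0, 1, 0, 2)

(0, 1, 0, 2)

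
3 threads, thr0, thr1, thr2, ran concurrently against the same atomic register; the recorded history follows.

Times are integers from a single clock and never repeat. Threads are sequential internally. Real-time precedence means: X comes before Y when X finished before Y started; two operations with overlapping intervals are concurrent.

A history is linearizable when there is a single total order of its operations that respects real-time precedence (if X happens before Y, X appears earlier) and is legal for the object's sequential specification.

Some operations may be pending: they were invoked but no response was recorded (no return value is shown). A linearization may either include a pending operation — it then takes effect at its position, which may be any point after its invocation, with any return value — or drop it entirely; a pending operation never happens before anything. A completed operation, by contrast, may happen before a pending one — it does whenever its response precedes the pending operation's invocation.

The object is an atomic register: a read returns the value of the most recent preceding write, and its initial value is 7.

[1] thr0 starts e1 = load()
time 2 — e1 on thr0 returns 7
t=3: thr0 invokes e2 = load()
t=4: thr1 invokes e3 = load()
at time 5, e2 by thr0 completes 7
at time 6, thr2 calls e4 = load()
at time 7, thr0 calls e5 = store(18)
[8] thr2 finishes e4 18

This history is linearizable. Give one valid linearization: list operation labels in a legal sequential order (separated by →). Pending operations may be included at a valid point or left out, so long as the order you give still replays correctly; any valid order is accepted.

e1 → e2 → e3 → e5 → e4

after step 1 (e1 load() → 7): value 7
after step 2 (e2 load() → 7): value 7
after step 3 (e3 load() (pending, included)): value 7
after step 4 (e5 store(18) (pending, included)): value 18
after step 5 (e4 load() → 18): value 18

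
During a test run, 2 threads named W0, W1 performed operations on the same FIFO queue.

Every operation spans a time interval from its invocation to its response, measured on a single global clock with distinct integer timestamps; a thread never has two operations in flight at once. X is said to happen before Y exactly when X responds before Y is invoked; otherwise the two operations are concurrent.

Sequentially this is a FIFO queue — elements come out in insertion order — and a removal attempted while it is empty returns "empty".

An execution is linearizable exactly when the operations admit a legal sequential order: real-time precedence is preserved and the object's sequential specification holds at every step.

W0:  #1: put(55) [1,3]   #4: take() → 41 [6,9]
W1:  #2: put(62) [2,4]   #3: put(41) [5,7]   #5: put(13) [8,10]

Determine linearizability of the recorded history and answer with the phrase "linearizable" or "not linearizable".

prefix check: 1..8 passes, 1..9 fails once #4's time-9 response joins
all 4 real-time-respecting orders fail — 4 completed FIFO queue operations, no legal replay
no completion choice of the 1 pending operation (#5) rescues it — every subset was tried
take #1, #2, #3, #4 (pending dropped): step 4 already fails, because #4 take() → 41 cannot occur there
take #1, #2, #4, #3 (pending dropped): step 3 already fails, because #4 take() → 41 cannot occur there

not linearizable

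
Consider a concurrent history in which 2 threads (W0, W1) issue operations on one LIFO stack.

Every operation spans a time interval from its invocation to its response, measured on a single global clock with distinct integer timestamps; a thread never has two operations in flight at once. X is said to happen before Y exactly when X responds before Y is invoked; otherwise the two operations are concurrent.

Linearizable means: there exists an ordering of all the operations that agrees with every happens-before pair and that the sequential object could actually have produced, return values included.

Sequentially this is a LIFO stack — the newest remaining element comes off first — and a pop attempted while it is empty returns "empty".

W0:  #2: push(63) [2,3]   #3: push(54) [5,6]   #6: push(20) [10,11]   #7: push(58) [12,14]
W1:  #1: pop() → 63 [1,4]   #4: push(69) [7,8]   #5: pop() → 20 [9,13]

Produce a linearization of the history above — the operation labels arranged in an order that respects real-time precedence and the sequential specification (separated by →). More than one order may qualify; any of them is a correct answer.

1. #2 push(63), leaving stack <63>
2. #1 pop() → 63, leaving stack <>
3. #3 push(54), leaving stack <54>
4. #4 push(69), leaving stack <54,69>
5. #6 push(20), leaving stack <54,69,20>
6. #5 pop() → 20, leaving stack <54,69>
7. #7 push(58), leaving stack <54,69,58>

#2 → #1 → #3 → #4 → #6 → #5 → #7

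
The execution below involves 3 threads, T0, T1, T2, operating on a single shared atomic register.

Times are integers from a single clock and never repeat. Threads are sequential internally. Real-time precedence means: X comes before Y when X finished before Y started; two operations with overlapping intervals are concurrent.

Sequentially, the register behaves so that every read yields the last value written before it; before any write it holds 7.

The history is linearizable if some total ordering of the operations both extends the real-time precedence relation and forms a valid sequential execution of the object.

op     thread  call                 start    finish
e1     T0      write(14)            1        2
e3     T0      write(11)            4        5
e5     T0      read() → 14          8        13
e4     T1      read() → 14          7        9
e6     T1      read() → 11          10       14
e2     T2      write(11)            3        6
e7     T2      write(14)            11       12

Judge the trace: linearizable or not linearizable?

already the first 9 events (up to e4's response at time 9) admit no linearization; the first 8 still do
all 2 real-time-respecting orders fail — 4 completed atomic register operations, no legal replay
no escape via the 1 pending operation (e5): every completion choice fails
sample order e1, e2, e3, e4 (pending dropped) stalls at step 4 — e4 read() → 14 has no legal effect
sample order e1, e3, e2, e4 (pending dropped) stalls at step 4 — e4 read() → 14 has no legal effect

not linearizable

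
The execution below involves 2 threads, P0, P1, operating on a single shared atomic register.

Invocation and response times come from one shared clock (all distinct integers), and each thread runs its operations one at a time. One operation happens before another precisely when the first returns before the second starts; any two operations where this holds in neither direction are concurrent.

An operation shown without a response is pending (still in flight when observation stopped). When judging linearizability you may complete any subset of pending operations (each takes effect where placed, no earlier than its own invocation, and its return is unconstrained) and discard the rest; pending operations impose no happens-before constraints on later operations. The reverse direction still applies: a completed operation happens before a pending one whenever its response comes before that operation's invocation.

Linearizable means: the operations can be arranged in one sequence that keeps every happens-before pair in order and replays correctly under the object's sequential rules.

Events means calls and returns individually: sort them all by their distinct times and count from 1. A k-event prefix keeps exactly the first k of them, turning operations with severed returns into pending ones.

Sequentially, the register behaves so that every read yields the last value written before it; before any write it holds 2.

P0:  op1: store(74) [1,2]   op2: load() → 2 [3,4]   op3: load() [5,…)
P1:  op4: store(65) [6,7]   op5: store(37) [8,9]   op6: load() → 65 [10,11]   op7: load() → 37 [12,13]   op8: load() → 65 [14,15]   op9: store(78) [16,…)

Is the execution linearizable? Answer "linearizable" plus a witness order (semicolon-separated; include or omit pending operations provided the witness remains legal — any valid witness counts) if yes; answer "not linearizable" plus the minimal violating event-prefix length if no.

events 1..3 are fine; event 4 — the response of op2 at time 4 — makes the prefix non-linearizable
exactly one order of the 2 completed ops respects real time; the atomic register replay fails
take op1, op2: step 2 already fails, because op2 load() → 2 cannot occur there

not linearizable — minimal violating prefix: 4 events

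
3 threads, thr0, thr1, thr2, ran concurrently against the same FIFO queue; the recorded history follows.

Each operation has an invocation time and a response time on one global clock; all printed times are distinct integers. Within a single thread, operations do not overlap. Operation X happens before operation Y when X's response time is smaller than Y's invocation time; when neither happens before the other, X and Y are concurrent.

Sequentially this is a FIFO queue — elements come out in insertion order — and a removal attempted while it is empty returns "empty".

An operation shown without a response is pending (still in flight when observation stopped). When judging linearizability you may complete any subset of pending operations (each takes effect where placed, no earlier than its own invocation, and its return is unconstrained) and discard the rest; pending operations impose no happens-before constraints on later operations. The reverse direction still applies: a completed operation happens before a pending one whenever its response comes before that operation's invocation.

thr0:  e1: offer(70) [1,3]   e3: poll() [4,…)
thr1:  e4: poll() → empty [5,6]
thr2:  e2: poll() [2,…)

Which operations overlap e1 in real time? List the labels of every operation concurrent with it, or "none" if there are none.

e2

concurrent with e1 ([1,3]): every op whose interval crosses 1..3
e2 [2,…): concurrent
e3 [4,…): after
e4 [5,6]: after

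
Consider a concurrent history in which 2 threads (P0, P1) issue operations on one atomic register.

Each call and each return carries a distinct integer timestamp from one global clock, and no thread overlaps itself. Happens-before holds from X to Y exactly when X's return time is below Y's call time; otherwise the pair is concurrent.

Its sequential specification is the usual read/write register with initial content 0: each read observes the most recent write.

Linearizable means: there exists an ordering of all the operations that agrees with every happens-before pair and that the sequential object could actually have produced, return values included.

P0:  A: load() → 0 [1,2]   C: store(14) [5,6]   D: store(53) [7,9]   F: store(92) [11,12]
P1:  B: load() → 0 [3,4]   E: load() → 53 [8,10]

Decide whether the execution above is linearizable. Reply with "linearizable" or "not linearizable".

linearizable

witness order: A, B, C, D, E, F
step 1: A load() → 0 — value 0
step 2: B load() → 0 — value 0
step 3: C store(14) — value 14
step 4: D store(53) — value 53
step 5: E load() → 53 — value 53
step 6: F store(92) — value 92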